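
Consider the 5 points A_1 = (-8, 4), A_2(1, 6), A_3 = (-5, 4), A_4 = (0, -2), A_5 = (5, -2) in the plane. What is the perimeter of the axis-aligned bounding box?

42

Width = max x − min x = 5 − (-8) = 13.
Height = max y − min y = 6 − (-2) = 8.
Perimeter = 2(13 + 8) = 42.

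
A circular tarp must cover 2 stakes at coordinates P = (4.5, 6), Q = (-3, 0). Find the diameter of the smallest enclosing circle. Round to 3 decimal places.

9.605

The smallest circle enclosing two points has them as diameter endpoints.
Centre = midpoint = (0.75, 3); r² = |PQ|²/4 = 92.25/4 = 23.0625.
Diameter = 2r = 2√(23.0625) ≈ 9.605.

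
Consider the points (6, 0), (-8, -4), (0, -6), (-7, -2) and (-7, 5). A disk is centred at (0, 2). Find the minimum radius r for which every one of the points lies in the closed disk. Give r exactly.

The required radius is the distance from (0, 2) to the farthest point.
Squared distances: 40, 100, 64, 65, 58.
Maximum is 100, attained at (-8, -4).
r = √100 = 10.

10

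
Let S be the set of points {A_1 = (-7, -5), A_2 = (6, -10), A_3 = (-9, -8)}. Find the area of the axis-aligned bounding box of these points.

x ranges over [-9, 6], width 15.
y ranges over [-10, -5], height 5.
Area = 15 × 5 = 75.

75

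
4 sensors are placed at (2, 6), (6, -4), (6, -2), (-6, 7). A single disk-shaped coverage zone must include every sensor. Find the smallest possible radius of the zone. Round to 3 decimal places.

8.139

A smallest enclosing disk is always determined by at most three of the input points on its boundary.
The farthest pair is (6, -4)–(-6, 7) with squared distance 265. The circle on this segment as diameter has centre (0, 1.5) and r² = 265/4 = 66.25.
Check (2, 6): distance² to centre = 24.25 ≤ 66.25, so it lies inside.
All remaining points lie in this disk, and no smaller disk contains both endpoints, so this is the minimum enclosing circle.
r = √(66.25) ≈ 8.139.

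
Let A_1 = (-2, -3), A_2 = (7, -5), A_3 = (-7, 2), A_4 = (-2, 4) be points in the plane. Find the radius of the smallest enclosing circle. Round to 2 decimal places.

By Welzl's lemma the MEC is supported by two points (diametrically opposite) or three points (on a circumcircle).
The farthest pair is A_2–A_3 with squared distance 245. The circle on this segment as diameter has centre (0, -1.5) and r² = 245/4 = 61.25.
Check A_1: distance² to centre = 6.25 ≤ 61.25, so it lies inside.
All remaining points lie in this disk, and no smaller disk contains both endpoints, so this is the minimum enclosing circle.
r = √(61.25) ≈ 7.83.

7.83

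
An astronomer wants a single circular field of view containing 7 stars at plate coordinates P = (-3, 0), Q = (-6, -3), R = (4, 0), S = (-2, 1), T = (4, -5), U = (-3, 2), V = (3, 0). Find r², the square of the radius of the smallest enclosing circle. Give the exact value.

The minimum enclosing circle is determined by three boundary points: Q, R, T.
Their circumcentre is (-0.7, -2.5) with r² = 28.34.
The farthest remaining point U is at distance² 25.54 ≤ 28.34.

28.34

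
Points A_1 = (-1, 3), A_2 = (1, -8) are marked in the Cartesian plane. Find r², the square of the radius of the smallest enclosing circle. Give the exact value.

31.25

The smallest circle enclosing two points has them as diameter endpoints.
Centre = midpoint = (0, -2.5); r² = |A_1A_2|²/4 = 125/4 = 31.25.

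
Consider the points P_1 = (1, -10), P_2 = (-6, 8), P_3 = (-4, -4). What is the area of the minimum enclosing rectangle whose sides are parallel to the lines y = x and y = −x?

137.5

In coordinates u = x + y, v = x − y the rectangle is axis-aligned; the map (x,y)→(u,v) scales areas by 2.
u-values: -9, 2, -8; range = 2 − (-9) = 11.
v-values: 11, -14, 0; range = 11 − (-14) = 25.
Area = (11 × 25) / 2 = 137.5.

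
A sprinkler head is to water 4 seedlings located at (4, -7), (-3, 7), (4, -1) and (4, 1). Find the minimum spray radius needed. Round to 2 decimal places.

7.83

A smallest enclosing disk is always determined by at most three of the input points on its boundary.
The farthest pair is (4, -7)–(-3, 7) with squared distance 245. The circle on this segment as diameter has centre (0.5, 0) and r² = 245/4 = 61.25.
Check (4, -1): distance² to centre = 13.25 ≤ 61.25, so it lies inside.
All remaining points lie in this disk, and no smaller disk contains both endpoints, so this is the minimum enclosing circle.
r = √(61.25) ≈ 7.83.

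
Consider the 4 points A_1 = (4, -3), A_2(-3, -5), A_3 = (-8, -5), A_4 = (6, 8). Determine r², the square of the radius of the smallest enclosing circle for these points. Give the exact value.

91.25

A smallest enclosing disk is always determined by at most three of the input points on its boundary.
The farthest pair is A_3–A_4 with squared distance 365. The circle on this segment as diameter has centre (-1, 1.5) and r² = 365/4 = 91.25.
Check A_1: distance² to centre = 45.25 ≤ 91.25, so it lies inside.
All remaining points lie in this disk, and no smaller disk contains both endpoints, so this is the minimum enclosing circle.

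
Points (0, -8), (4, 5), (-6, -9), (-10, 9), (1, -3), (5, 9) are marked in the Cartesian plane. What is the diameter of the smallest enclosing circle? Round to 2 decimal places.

21.61

The minimum enclosing circle of a finite set is fixed by two of the points (as a diameter) or three (as a circumcircle).
The minimum enclosing circle is determined by three boundary points: (-6, -9), (-10, 9), (5, 9).
Their circumcentre is (-2.5, 11/9) with r² = 37825/324.
The farthest remaining point (0, -8) is at distance² 29581/324 ≤ 37825/324.
Diameter = 2r = 2√(37825/324) ≈ 21.61.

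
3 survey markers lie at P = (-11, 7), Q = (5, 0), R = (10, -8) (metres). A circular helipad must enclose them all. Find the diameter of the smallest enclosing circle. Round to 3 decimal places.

25.807

Side lengths²: PQ² = 305, PR² = 666, QR² = 89.
Since PR² = 666 ≥ 305 + 89 = 394, the angle opposite PR is not acute, so the smallest enclosing circle has PR as diameter.
Centre = midpoint of PR = (-0.5, -0.5), r² = 666/4 = 166.5.
Diameter = 2r = 2√(166.5) ≈ 25.807.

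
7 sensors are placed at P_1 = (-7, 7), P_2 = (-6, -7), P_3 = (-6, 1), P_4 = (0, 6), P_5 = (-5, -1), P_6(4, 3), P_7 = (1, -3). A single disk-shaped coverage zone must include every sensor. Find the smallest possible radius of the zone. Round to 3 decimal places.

The minimum enclosing circle of a finite set is fixed by two of the points (as a diameter) or three (as a circumcircle).
The minimum enclosing circle is determined by three boundary points: P_1, P_2, P_6.
Their circumcentre is (-97/30, 7/30) with r² = 26989/450.
The farthest remaining point P_4 is at distance² 19669/450 ≤ 26989/450.
r = √(26989/450) ≈ 7.744.

7.744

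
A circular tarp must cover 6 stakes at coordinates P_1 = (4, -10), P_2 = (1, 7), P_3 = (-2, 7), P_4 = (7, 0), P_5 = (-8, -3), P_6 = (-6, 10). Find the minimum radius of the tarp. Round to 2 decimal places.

11.18

The farthest pair is P_1–P_6 with squared distance 500. The circle on this segment as diameter has centre (-1, 0) and r² = 500/4 = 125.
Check P_2: distance² to centre = 53 ≤ 125, so it lies inside.
All remaining points lie in this disk, and no smaller disk contains both endpoints, so this is the minimum enclosing circle.
r = √125 ≈ 11.18.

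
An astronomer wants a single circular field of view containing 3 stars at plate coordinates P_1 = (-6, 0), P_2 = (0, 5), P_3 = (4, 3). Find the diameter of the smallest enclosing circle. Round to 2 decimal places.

10.44

Side lengths²: P_1P_2² = 61, P_1P_3² = 109, P_2P_3² = 20.
Since P_1P_3² = 109 ≥ 61 + 20 = 81, the angle opposite P_1P_3 is not acute, so the smallest enclosing circle has P_1P_3 as diameter.
Centre = midpoint of P_1P_3 = (-1, 1.5), r² = 109/4 = 27.25.
Diameter = 2r = 2√(27.25) ≈ 10.44.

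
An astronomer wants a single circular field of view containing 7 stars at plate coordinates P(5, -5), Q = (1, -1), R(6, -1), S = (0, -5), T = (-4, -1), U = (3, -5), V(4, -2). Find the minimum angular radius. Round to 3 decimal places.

5.076

The minimum enclosing circle is determined by three boundary points: P, R, T.
Their circumcentre is (1, -1.875) with r² = 25.765625.
The farthest remaining point U is at distance² 13.765625 ≤ 25.765625.
r = √(25.765625) ≈ 5.076.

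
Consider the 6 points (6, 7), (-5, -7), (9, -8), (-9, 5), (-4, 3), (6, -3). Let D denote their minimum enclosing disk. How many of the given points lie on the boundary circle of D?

The minimum enclosing circle of a finite set is fixed by two of the points (as a diameter) or three (as a circumcircle).
The farthest pair is (9, -8)–(-9, 5) with squared distance 493. The circle on this segment as diameter has centre (0, -1.5) and r² = 493/4 = 123.25.
Check (6, 7): distance² to centre = 108.25 ≤ 123.25, so it lies inside.
All remaining points lie in this disk, and no smaller disk contains both endpoints, so this is the minimum enclosing circle.
The points at distance exactly r from the centre are (9, -8), (-9, 5) — 2 points.

2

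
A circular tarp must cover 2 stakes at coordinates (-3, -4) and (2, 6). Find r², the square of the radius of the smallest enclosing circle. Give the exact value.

The smallest circle enclosing two points has them as diameter endpoints.
Centre = midpoint = (-0.5, 1); r² = |(-3, -4)−(2, 6)|²/4 = 125/4 = 31.25.

31.25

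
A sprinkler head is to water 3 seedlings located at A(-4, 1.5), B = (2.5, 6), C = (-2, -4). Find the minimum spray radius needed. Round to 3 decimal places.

5.483

Side lengths²: AB² = 62.5, AC² = 34.25, BC² = 120.25.
Since BC² = 120.25 ≥ 62.5 + 34.25 = 96.75, the angle opposite BC is not acute, so the smallest enclosing circle has BC as diameter.
Centre = midpoint of BC = (0.25, 1), r² = 120.25/4 = 30.0625.
r = √(30.0625) ≈ 5.483.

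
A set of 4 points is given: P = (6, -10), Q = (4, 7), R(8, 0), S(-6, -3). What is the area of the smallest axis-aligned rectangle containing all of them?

238

x ranges over [-6, 8], width 14.
y ranges over [-10, 7], height 17.
Area = 14 × 17 = 238.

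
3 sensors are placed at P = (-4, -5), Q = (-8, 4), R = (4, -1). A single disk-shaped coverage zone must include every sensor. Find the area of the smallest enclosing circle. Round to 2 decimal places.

133.01

Side lengths²: PQ² = 97, PR² = 80, QR² = 169.
Since QR² = 169 < 97 + 80 = 177, the triangle is acute, so the smallest enclosing circle is the circumcircle.
Circumcentre = (-93/44, 27/22), r² = 81965/1936.
Area = π·r² = π·81965/1936 ≈ 133.01.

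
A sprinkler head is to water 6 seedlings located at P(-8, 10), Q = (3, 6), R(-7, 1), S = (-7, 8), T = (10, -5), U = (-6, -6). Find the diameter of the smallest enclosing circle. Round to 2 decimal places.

23.43

A smallest enclosing disk is always determined by at most three of the input points on its boundary.
The farthest pair is P–T with squared distance 549. The circle on this segment as diameter has centre (1, 2.5) and r² = 549/4 = 137.25.
Check Q: distance² to centre = 16.25 ≤ 137.25, so it lies inside.
All remaining points lie in this disk, and no smaller disk contains both endpoints, so this is the minimum enclosing circle.
Diameter = 2r = 2√(137.25) ≈ 23.43.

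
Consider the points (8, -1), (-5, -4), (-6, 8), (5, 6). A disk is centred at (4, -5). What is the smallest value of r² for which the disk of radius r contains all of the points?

269

The required radius is the distance from (4, -5) to the farthest point.
Squared distances: 32, 82, 269, 122.
Maximum is 269, attained at (-6, 8).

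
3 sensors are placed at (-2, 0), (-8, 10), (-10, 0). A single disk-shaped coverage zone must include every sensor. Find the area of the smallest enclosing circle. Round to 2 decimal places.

111.09

Call the three points A, B, C in the order given.
Side lengths²: AB² = 136, AC² = 64, BC² = 104.
Since AB² = 136 < 104 + 64 = 168, the triangle is acute, so the smallest enclosing circle is the circumcircle.
Circumcentre = (-6, 4.4), r² = 35.36.
Area = π·r² = π·35.36 ≈ 111.09.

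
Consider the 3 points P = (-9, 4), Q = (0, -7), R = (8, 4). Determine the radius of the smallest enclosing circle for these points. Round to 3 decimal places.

8.787

Side lengths²: PQ² = 202, PR² = 289, QR² = 185.
Since PR² = 289 < 202 + 185 = 387, the triangle is acute, so the smallest enclosing circle is the circumcircle.
Circumcentre = (-0.5, 39/22), r² = 18685/242.
r = √(18685/242) ≈ 8.787.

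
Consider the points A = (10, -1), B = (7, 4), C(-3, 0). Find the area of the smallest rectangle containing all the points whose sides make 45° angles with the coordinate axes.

In coordinates u = x + y, v = x − y the rectangle is axis-aligned; the map (x,y)→(u,v) scales areas by 2.
u-values: 9, 11, -3; range = 11 − (-3) = 14.
v-values: 11, 3, -3; range = 11 − (-3) = 14.
Area = (14 × 14) / 2 = 98.

98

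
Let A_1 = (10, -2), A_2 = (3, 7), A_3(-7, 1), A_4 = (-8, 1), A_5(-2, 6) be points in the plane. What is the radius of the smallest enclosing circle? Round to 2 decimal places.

9.12

The farthest pair is A_1–A_4 with squared distance 333. The circle on this segment as diameter has centre (1, -0.5) and r² = 333/4 = 83.25.
Check A_2: distance² to centre = 60.25 ≤ 83.25, so it lies inside.
All remaining points lie in this disk, and no smaller disk contains both endpoints, so this is the minimum enclosing circle.
r = √(83.25) ≈ 9.12.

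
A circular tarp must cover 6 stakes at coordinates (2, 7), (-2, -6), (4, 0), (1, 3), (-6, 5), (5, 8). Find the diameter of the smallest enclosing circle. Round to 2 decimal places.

The minimum enclosing circle of a finite set is fixed by two of the points (as a diameter) or three (as a circumcircle).
The minimum enclosing circle is determined by three boundary points: (-2, -6), (-6, 5), (5, 8).
Their circumcentre is (35/38, 49/38) with r² = 44525/722.
The farthest remaining point (2, 7) is at distance² 24385/722 ≤ 44525/722.
Diameter = 2r = 2√(44525/722) ≈ 15.71.

15.71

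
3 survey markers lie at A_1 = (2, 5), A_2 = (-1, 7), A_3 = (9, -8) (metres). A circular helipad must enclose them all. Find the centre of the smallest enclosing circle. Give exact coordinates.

(4, -0.5)

Side lengths²: A_1A_2² = 13, A_1A_3² = 218, A_2A_3² = 325.
Since A_2A_3² = 325 ≥ 218 + 13 = 231, the angle opposite A_2A_3 is not acute, so the smallest enclosing circle has A_2A_3 as diameter.
Centre = midpoint of A_2A_3 = (4, -0.5), r² = 325/4 = 81.25.
Centre = (4, -0.5).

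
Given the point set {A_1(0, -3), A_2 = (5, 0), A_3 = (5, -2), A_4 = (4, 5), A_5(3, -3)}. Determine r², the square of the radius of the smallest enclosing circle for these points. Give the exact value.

A smallest enclosing disk is always determined by at most three of the input points on its boundary.
The farthest pair is A_1–A_4 with squared distance 80. The circle on this segment as diameter has centre (2, 1) and r² = 80/4 = 20.
Check A_2: distance² to centre = 10 ≤ 20, so it lies inside.
All remaining points lie in this disk, and no smaller disk contains both endpoints, so this is the minimum enclosing circle.

20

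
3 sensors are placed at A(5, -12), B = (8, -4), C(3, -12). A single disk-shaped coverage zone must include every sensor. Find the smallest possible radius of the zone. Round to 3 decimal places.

Side lengths²: AB² = 73, AC² = 4, BC² = 89.
Since BC² = 89 ≥ 73 + 4 = 77, the angle opposite BC is not acute, so the smallest enclosing circle has BC as diameter.
Centre = midpoint of BC = (5.5, -8), r² = 89/4 = 22.25.
r = √(22.25) ≈ 4.717.

4.717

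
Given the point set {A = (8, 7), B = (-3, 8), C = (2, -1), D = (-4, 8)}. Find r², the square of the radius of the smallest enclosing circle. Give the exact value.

47125/1156

By Welzl's lemma the MEC is supported by two points (diametrically opposite) or three points (on a circumcircle).
The minimum enclosing circle is determined by three boundary points: A, C, D.
Their circumcentre is (31/17, 183/34) with r² = 47125/1156.
The farthest remaining point B is at distance² 34817/1156 ≤ 47125/1156.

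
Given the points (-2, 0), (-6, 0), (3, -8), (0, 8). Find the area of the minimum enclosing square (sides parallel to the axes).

The bounding box has width 9 and height 16.
An axis-aligned square enclosing the set must have side ≥ max(width, height).
So the minimum side is max(9, 16) = 16.
Area = 16² = 256.

256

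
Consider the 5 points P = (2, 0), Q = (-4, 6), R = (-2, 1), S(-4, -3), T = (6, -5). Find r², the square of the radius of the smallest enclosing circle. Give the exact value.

55.25

By Welzl's lemma the MEC is supported by two points (diametrically opposite) or three points (on a circumcircle).
The farthest pair is Q–T with squared distance 221. The circle on this segment as diameter has centre (1, 0.5) and r² = 221/4 = 55.25.
Check P: distance² to centre = 1.25 ≤ 55.25, so it lies inside.
All remaining points lie in this disk, and no smaller disk contains both endpoints, so this is the minimum enclosing circle.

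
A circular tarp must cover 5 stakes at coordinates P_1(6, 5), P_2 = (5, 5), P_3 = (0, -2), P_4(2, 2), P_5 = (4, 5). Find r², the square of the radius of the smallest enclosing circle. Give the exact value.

A smallest enclosing disk is always determined by at most three of the input points on its boundary.
The farthest pair is P_1–P_3 with squared distance 85. The circle on this segment as diameter has centre (3, 1.5) and r² = 85/4 = 21.25.
Check P_2: distance² to centre = 16.25 ≤ 21.25, so it lies inside.
All remaining points lie in this disk, and no smaller disk contains both endpoints, so this is the minimum enclosing circle.

21.25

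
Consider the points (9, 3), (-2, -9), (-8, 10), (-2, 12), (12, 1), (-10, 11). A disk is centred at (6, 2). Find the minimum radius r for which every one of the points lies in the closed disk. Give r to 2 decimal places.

The required radius is the distance from (6, 2) to the farthest point.
Squared distances: 10, 185, 260, 164, 37, 337.
Maximum is 337, attained at (-10, 11).
r = √337 ≈ 18.36.

18.36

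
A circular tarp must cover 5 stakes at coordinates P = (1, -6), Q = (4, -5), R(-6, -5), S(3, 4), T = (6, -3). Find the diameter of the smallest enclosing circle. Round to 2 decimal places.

The minimum enclosing circle is determined by three boundary points: R, S, T.
Their circumcentre is (-0.4, -1.6) with r² = 42.92.
The farthest remaining point Q is at distance² 30.92 ≤ 42.92.
Diameter = 2r = 2√(42.92) ≈ 13.10.

13.10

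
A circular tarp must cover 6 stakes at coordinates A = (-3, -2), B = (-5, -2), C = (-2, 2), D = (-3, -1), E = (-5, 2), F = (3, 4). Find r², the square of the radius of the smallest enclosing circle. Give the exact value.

The minimum enclosing circle of a finite set is fixed by two of the points (as a diameter) or three (as a circumcircle).
The farthest pair is B–F with squared distance 100. The circle on this segment as diameter has centre (-1, 1) and r² = 100/4 = 25.
Check A: distance² to centre = 13 ≤ 25, so it lies inside.
All remaining points lie in this disk, and no smaller disk contains both endpoints, so this is the minimum enclosing circle.

25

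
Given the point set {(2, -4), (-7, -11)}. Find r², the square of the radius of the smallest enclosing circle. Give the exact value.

32.5

The smallest circle enclosing two points has them as diameter endpoints.
Centre = midpoint = (-2.5, -7.5); r² = |(2, -4)−(-7, -11)|²/4 = 130/4 = 32.5.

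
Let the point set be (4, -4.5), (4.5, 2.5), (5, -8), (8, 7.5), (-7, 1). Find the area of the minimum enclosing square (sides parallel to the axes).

The bounding box has width 15 and height 15.5.
An axis-aligned square enclosing the set must have side ≥ max(width, height).
So the minimum side is max(15, 15.5) = 15.5.
Area = 15.5² = 240.25.

240.25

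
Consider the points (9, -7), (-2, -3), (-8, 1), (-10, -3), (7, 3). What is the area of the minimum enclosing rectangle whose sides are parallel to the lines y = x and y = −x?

287.5

In coordinates u = x + y, v = x − y the rectangle is axis-aligned; the map (x,y)→(u,v) scales areas by 2.
u-values: 2, -5, -7, -13, 10; range = 10 − (-13) = 23.
v-values: 16, 1, -9, -7, 4; range = 16 − (-9) = 25.
Area = (23 × 25) / 2 = 287.5.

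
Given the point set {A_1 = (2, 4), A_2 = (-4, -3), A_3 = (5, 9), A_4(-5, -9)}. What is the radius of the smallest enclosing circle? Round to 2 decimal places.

10.30

The minimum enclosing circle of a finite set is fixed by two of the points (as a diameter) or three (as a circumcircle).
The farthest pair is A_3–A_4 with squared distance 424. The circle on this segment as diameter has centre (0, 0) and r² = 424/4 = 106.
Check A_1: distance² to centre = 20 ≤ 106, so it lies inside.
All remaining points lie in this disk, and no smaller disk contains both endpoints, so this is the minimum enclosing circle.
r = √106 ≈ 10.30.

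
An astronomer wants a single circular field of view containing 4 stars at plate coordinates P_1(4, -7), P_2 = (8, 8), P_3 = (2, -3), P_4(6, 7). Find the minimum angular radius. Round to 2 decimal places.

By Welzl's lemma the MEC is supported by two points (diametrically opposite) or three points (on a circumcircle).
The farthest pair is P_1–P_2 with squared distance 241. The circle on this segment as diameter has centre (6, 0.5) and r² = 241/4 = 60.25.
Check P_3: distance² to centre = 28.25 ≤ 60.25, so it lies inside.
All remaining points lie in this disk, and no smaller disk contains both endpoints, so this is the minimum enclosing circle.
r = √(60.25) ≈ 7.76.

7.76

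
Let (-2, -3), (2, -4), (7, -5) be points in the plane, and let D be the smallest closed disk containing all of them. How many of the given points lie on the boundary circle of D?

2

Call the three points A, B, C in the order given.
Side lengths²: AB² = 17, AC² = 85, BC² = 26.
Since AC² = 85 ≥ 26 + 17 = 43, the angle opposite AC is not acute, so the smallest enclosing circle has AC as diameter.
Centre = midpoint of AC = (2.5, -4), r² = 85/4 = 21.25.
The points at distance exactly r from the centre are (-2, -3), (7, -5) — 2 points.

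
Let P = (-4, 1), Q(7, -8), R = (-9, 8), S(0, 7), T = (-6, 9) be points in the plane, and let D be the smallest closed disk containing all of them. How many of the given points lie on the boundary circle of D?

The minimum enclosing circle of a finite set is fixed by two of the points (as a diameter) or three (as a circumcircle).
The farthest pair is Q–R with squared distance 512. The circle on this segment as diameter has centre (-1, 0) and r² = 512/4 = 128.
Check P: distance² to centre = 10 ≤ 128, so it lies inside.
All remaining points lie in this disk, and no smaller disk contains both endpoints, so this is the minimum enclosing circle.
The points at distance exactly r from the centre are Q, R — 2 points.

2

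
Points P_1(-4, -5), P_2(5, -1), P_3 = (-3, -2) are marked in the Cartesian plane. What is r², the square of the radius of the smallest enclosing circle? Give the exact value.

Side lengths²: P_1P_2² = 97, P_1P_3² = 10, P_2P_3² = 65.
Since P_1P_2² = 97 ≥ 65 + 10 = 75, the angle opposite P_1P_2 is not acute, so the smallest enclosing circle has P_1P_2 as diameter.
Centre = midpoint of P_1P_2 = (0.5, -3), r² = 97/4 = 24.25.

24.25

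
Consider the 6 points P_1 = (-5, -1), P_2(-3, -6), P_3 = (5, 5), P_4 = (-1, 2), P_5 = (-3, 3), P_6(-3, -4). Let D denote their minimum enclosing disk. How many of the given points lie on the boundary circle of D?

The farthest pair is P_2–P_3 with squared distance 185. The circle on this segment as diameter has centre (1, -0.5) and r² = 185/4 = 46.25.
Check P_1: distance² to centre = 36.25 ≤ 46.25, so it lies inside.
All remaining points lie in this disk, and no smaller disk contains both endpoints, so this is the minimum enclosing circle.
The points at distance exactly r from the centre are P_2, P_3 — 2 points.

2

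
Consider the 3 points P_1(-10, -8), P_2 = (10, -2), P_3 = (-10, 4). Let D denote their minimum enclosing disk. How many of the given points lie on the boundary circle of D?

3

Side lengths²: P_1P_2² = 436, P_1P_3² = 144, P_2P_3² = 436.
Since P_2P_3² = 436 < 436 + 144 = 580, the triangle is acute, so the smallest enclosing circle is the circumcircle.
Circumcentre = (-0.9, -2), r² = 118.81.
The points at distance exactly r from the centre are P_1, P_2, P_3 — 3 points.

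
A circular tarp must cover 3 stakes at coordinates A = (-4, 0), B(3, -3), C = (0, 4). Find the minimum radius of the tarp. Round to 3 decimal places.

4.101

Side lengths²: AB² = 58, AC² = 32, BC² = 58.
Since BC² = 58 < 58 + 32 = 90, the triangle is acute, so the smallest enclosing circle is the circumcircle.
Circumcentre = (0.1, -0.1), r² = 16.82.
r = √(16.82) ≈ 4.101.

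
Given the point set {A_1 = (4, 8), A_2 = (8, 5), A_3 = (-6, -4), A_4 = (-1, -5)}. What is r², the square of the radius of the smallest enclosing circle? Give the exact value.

The minimum enclosing circle of a finite set is fixed by two of the points (as a diameter) or three (as a circumcircle).
The farthest pair is A_2–A_3 with squared distance 277. The circle on this segment as diameter has centre (1, 0.5) and r² = 277/4 = 69.25.
Check A_1: distance² to centre = 65.25 ≤ 69.25, so it lies inside.
All remaining points lie in this disk, and no smaller disk contains both endpoints, so this is the minimum enclosing circle.

69.25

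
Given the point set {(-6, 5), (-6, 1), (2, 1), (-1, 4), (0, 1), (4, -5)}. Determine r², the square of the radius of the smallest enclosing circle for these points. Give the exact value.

50

By Welzl's lemma the MEC is supported by two points (diametrically opposite) or three points (on a circumcircle).
The farthest pair is (-6, 5)–(4, -5) with squared distance 200. The circle on this segment as diameter has centre (-1, 0) and r² = 200/4 = 50.
Check (-6, 1): distance² to centre = 26 ≤ 50, so it lies inside.
All remaining points lie in this disk, and no smaller disk contains both endpoints, so this is the minimum enclosing circle.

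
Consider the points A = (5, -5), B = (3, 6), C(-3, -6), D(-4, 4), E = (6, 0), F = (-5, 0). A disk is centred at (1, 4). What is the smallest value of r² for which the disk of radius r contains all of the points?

116

The required radius is the distance from (1, 4) to the farthest point.
Squared distances: 97, 8, 116, 25, 41, 52.
Maximum is 116, attained at C.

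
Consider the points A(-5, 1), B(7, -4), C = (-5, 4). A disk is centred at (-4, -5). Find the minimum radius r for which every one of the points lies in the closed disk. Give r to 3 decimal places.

11.045

The required radius is the distance from (-4, -5) to the farthest point.
Squared distances: 37, 122, 82.
Maximum is 122, attained at B.
r = √122 ≈ 11.045.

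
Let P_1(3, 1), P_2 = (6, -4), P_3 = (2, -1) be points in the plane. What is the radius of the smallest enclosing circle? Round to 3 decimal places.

2.915

Side lengths²: P_1P_2² = 34, P_1P_3² = 5, P_2P_3² = 25.
Since P_1P_2² = 34 ≥ 25 + 5 = 30, the angle opposite P_1P_2 is not acute, so the smallest enclosing circle has P_1P_2 as diameter.
Centre = midpoint of P_1P_2 = (4.5, -1.5), r² = 34/4 = 8.5.
r = √(8.5) ≈ 2.915.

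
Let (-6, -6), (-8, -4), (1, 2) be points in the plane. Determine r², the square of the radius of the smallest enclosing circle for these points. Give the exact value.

29.38

Call the three points A, B, C in the order given.
Side lengths²: AB² = 8, AC² = 113, BC² = 117.
Since BC² = 117 < 113 + 8 = 121, the triangle is acute, so the smallest enclosing circle is the circumcircle.
Circumcentre = (-3.3, -1.3), r² = 29.38.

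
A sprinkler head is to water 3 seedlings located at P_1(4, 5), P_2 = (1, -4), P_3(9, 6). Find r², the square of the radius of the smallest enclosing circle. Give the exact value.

Side lengths²: P_1P_2² = 90, P_1P_3² = 26, P_2P_3² = 164.
Since P_2P_3² = 164 ≥ 90 + 26 = 116, the angle opposite P_2P_3 is not acute, so the smallest enclosing circle has P_2P_3 as diameter.
Centre = midpoint of P_2P_3 = (5, 1), r² = 164/4 = 41.

41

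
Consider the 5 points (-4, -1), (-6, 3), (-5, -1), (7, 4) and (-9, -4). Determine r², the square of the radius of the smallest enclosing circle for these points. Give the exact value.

80

The farthest pair is (7, 4)–(-9, -4) with squared distance 320. The circle on this segment as diameter has centre (-1, 0) and r² = 320/4 = 80.
Check (-4, -1): distance² to centre = 10 ≤ 80, so it lies inside.
All remaining points lie in this disk, and no smaller disk contains both endpoints, so this is the minimum enclosing circle.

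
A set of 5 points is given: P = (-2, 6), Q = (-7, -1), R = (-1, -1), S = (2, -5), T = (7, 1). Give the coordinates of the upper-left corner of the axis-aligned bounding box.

x-range [-7, 7], y-range [-5, 6].
The upper-left corner is (-7, 6).

(-7, 6)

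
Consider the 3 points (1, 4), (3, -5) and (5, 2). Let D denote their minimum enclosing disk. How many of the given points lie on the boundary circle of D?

2

Call the three points A, B, C in the order given.
Side lengths²: AB² = 85, AC² = 20, BC² = 53.
Since AB² = 85 ≥ 53 + 20 = 73, the angle opposite AB is not acute, so the smallest enclosing circle has AB as diameter.
Centre = midpoint of AB = (2, -0.5), r² = 85/4 = 21.25.
The points at distance exactly r from the centre are (1, 4), (3, -5) — 2 points.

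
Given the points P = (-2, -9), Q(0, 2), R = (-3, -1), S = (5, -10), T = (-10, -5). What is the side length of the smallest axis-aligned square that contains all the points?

15

The bounding box has width 15 and height 12.
An axis-aligned square enclosing the set must have side ≥ max(width, height).
So the minimum side is max(15, 12) = 15.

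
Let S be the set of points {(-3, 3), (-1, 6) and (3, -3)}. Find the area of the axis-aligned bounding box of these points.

x ranges over [-3, 3], width 6.
y ranges over [-3, 6], height 9.
Area = 6 × 9 = 54.

54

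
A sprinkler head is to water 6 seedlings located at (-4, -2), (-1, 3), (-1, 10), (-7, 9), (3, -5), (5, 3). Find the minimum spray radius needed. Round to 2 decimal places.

8.60

The minimum enclosing circle of a finite set is fixed by two of the points (as a diameter) or three (as a circumcircle).
The farthest pair is (-7, 9)–(3, -5) with squared distance 296. The circle on this segment as diameter has centre (-2, 2) and r² = 296/4 = 74.
Check (-4, -2): distance² to centre = 20 ≤ 74, so it lies inside.
All remaining points lie in this disk, and no smaller disk contains both endpoints, so this is the minimum enclosing circle.
r = √74 ≈ 8.60.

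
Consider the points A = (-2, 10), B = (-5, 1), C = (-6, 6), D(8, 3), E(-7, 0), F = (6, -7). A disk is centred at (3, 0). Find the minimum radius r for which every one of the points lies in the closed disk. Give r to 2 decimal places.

The required radius is the distance from (3, 0) to the farthest point.
Squared distances: 125, 65, 117, 34, 100, 58.
Maximum is 125, attained at A.
r = √125 ≈ 11.18.

11.18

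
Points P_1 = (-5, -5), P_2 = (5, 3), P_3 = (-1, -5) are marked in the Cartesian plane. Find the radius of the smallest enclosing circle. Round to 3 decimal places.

6.403

Side lengths²: P_1P_2² = 164, P_1P_3² = 16, P_2P_3² = 100.
Since P_1P_2² = 164 ≥ 100 + 16 = 116, the angle opposite P_1P_2 is not acute, so the smallest enclosing circle has P_1P_2 as diameter.
Centre = midpoint of P_1P_2 = (0, -1), r² = 164/4 = 41.
r = √41 ≈ 6.403.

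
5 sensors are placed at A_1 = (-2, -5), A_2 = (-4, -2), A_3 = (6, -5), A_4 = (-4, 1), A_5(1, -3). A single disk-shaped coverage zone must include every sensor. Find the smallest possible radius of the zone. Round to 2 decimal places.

The minimum enclosing circle of a finite set is fixed by two of the points (as a diameter) or three (as a circumcircle).
The farthest pair is A_3–A_4 with squared distance 136. The circle on this segment as diameter has centre (1, -2) and r² = 136/4 = 34.
Check A_1: distance² to centre = 18 ≤ 34, so it lies inside.
All remaining points lie in this disk, and no smaller disk contains both endpoints, so this is the minimum enclosing circle.
r = √34 ≈ 5.83.

5.83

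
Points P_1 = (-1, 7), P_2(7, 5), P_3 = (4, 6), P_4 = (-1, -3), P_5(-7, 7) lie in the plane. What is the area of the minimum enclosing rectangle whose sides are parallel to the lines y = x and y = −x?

In coordinates u = x + y, v = x − y the rectangle is axis-aligned; the map (x,y)→(u,v) scales areas by 2.
u-values: 6, 12, 10, -4, 0; range = 12 − (-4) = 16.
v-values: -8, 2, -2, 2, -14; range = 2 − (-14) = 16.
Area = (16 × 16) / 2 = 128.

128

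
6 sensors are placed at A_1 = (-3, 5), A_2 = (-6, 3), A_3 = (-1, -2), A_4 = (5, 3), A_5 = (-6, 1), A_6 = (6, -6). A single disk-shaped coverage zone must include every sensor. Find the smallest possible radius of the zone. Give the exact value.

The minimum enclosing circle of a finite set is fixed by two of the points (as a diameter) or three (as a circumcircle).
The farthest pair is A_2–A_6 with squared distance 225. The circle on this segment as diameter has centre (0, -1.5) and r² = 225/4 = 56.25.
Check A_1: distance² to centre = 51.25 ≤ 56.25, so it lies inside.
All remaining points lie in this disk, and no smaller disk contains both endpoints, so this is the minimum enclosing circle.
r = √(56.25) = 7.5.

7.5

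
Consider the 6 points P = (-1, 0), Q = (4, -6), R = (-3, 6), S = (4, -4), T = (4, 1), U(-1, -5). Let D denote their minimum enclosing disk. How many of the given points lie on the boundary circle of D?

The farthest pair is Q–R with squared distance 193. The circle on this segment as diameter has centre (0.5, 0) and r² = 193/4 = 48.25.
Check P: distance² to centre = 2.25 ≤ 48.25, so it lies inside.
All remaining points lie in this disk, and no smaller disk contains both endpoints, so this is the minimum enclosing circle.
The points at distance exactly r from the centre are Q, R — 2 points.

2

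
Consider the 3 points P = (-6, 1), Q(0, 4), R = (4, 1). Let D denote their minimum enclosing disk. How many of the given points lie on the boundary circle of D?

2

Side lengths²: PQ² = 45, PR² = 100, QR² = 25.
Since PR² = 100 ≥ 45 + 25 = 70, the angle opposite PR is not acute, so the smallest enclosing circle has PR as diameter.
Centre = midpoint of PR = (-1, 1), r² = 100/4 = 25.
The points at distance exactly r from the centre are P, R — 2 points.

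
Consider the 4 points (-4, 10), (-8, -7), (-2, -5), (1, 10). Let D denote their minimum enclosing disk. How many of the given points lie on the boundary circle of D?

2

By Welzl's lemma the MEC is supported by two points (diametrically opposite) or three points (on a circumcircle).
The farthest pair is (-8, -7)–(1, 10) with squared distance 370. The circle on this segment as diameter has centre (-3.5, 1.5) and r² = 370/4 = 92.5.
Check (-4, 10): distance² to centre = 72.5 ≤ 92.5, so it lies inside.
All remaining points lie in this disk, and no smaller disk contains both endpoints, so this is the minimum enclosing circle.
The points at distance exactly r from the centre are (-8, -7), (1, 10) — 2 points.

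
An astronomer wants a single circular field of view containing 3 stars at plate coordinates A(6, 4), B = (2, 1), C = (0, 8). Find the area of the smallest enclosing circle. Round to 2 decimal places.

46.81

Side lengths²: AB² = 25, AC² = 52, BC² = 53.
Since BC² = 53 < 52 + 25 = 77, the triangle is acute, so the smallest enclosing circle is the circumcircle.
Circumcentre = (38/17, 165/34), r² = 17225/1156.
Area = π·r² = π·17225/1156 ≈ 46.81.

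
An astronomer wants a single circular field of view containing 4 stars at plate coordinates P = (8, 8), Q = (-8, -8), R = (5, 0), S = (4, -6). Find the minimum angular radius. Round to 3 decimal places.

11.314

The farthest pair is P–Q with squared distance 512. The circle on this segment as diameter has centre (0, 0) and r² = 512/4 = 128.
Check R: distance² to centre = 25 ≤ 128, so it lies inside.
All remaining points lie in this disk, and no smaller disk contains both endpoints, so this is the minimum enclosing circle.
r = √128 ≈ 11.314.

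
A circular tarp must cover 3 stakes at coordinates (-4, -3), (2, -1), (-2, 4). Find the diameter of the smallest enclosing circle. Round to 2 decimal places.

7.76

Call the three points A, B, C in the order given.
Side lengths²: AB² = 40, AC² = 53, BC² = 41.
Since AC² = 53 < 41 + 40 = 81, the triangle is acute, so the smallest enclosing circle is the circumcircle.
Circumcentre = (-65/38, 5/38), r² = 10865/722.
Diameter = 2r = 2√(10865/722) ≈ 7.76.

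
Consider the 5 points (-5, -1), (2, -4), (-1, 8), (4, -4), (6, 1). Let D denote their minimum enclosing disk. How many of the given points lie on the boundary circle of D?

The minimum enclosing circle is determined by three boundary points: (-5, -1), (-1, 8), (4, -4).
Their circumcentre is (57/62, 109/62) with r² = 81965/1922.
The farthest remaining point (2, -4) is at distance² 65969/1922 ≤ 81965/1922.
The points at distance exactly r from the centre are (-5, -1), (-1, 8), (4, -4) — 3 points.

3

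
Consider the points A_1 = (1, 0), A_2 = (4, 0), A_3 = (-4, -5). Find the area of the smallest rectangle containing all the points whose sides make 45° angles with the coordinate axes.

In coordinates u = x + y, v = x − y the rectangle is axis-aligned; the map (x,y)→(u,v) scales areas by 2.
u-values: 1, 4, -9; range = 4 − (-9) = 13.
v-values: 1, 4, 1; range = 4 − 1 = 3.
Area = (13 × 3) / 2 = 19.5.

19.5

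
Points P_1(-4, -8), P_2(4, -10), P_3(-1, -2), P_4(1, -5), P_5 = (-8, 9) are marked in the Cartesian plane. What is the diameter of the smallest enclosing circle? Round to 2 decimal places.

The minimum enclosing circle of a finite set is fixed by two of the points (as a diameter) or three (as a circumcircle).
The farthest pair is P_2–P_5 with squared distance 505. The circle on this segment as diameter has centre (-2, -0.5) and r² = 505/4 = 126.25.
Check P_1: distance² to centre = 60.25 ≤ 126.25, so it lies inside.
All remaining points lie in this disk, and no smaller disk contains both endpoints, so this is the minimum enclosing circle.
Diameter = 2r = 2√(126.25) ≈ 22.47.

22.47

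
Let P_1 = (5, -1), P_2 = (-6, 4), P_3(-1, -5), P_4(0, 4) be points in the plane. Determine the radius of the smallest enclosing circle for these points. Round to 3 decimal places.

6.061

A smallest enclosing disk is always determined by at most three of the input points on its boundary.
The minimum enclosing circle is determined by three boundary points: P_1, P_2, P_3.
Their circumcentre is (-26/37, 39/37) with r² = 50297/1369.
The farthest remaining point P_4 is at distance² 12557/1369 ≤ 50297/1369.
r = √(50297/1369) ≈ 6.061.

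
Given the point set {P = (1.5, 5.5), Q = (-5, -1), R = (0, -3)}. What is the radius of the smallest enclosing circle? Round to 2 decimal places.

Side lengths²: PQ² = 84.5, PR² = 74.5, QR² = 29.
Since PQ² = 84.5 < 74.5 + 29 = 103.5, the triangle is acute, so the smallest enclosing circle is the circumcircle.
Circumcentre = (-15/14, 11/7), r² = 4321/196.
r = √(4321/196) ≈ 4.70.

4.70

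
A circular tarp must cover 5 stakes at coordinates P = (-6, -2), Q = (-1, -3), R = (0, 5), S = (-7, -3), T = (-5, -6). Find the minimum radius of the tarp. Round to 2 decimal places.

The farthest pair is R–T with squared distance 146. The circle on this segment as diameter has centre (-2.5, -0.5) and r² = 146/4 = 36.5.
Check P: distance² to centre = 14.5 ≤ 36.5, so it lies inside.
All remaining points lie in this disk, and no smaller disk contains both endpoints, so this is the minimum enclosing circle.
r = √(36.5) ≈ 6.04.

6.04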